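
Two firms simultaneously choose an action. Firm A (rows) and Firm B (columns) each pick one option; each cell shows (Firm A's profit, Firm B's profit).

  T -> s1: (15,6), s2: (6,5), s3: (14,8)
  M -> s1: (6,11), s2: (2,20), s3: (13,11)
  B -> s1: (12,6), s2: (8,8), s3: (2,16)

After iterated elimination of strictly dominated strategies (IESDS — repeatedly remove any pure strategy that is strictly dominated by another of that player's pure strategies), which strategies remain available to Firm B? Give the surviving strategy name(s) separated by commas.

Firm A's strategy M is strictly dominated by T (s1: 15>6, s2: 6>2, s3: 14>13) and is removed.
For Firm B, s3 strictly dominates s1 on the remaining rows (T: 8>6, B: 16>6); eliminate s1.
Column s2 is eliminated: s3 beats it against every remaining row (T: 8>5, B: 16>8).
For Firm A, T strictly dominates B on the remaining columns (s3: 14>2); eliminate B.
Among the remaining strategies, none is strictly dominated by another pure strategy of the same player, so the elimination stops.
Surviving strategies — Firm A: {T}; Firm B: {s3}.

s3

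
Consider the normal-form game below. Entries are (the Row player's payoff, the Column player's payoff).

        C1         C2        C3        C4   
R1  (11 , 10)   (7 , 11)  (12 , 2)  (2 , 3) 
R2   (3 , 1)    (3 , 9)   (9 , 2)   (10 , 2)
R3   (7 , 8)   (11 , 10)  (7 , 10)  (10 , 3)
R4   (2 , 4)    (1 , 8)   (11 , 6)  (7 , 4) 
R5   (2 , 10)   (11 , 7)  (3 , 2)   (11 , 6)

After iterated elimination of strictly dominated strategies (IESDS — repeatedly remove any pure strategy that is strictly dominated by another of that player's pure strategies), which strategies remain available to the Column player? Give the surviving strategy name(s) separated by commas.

C1, C2, C3

Column C4 is eliminated: C2 beats it against every remaining row (R1: 11>3, R2: 9>2, R3: 10>3, R4: 8>4, R5: 7>6).
For the Row player, R1 strictly dominates R2 on the remaining columns (C1: 11>3, C2: 7>3, C3: 12>9); eliminate R2.
The Row player's strategy R4 is strictly dominated by R1 (C1: 11>2, C2: 7>1, C3: 12>11) and is removed.
Among the remaining strategies, none is strictly dominated by another pure strategy of the same player, so the elimination stops.
Surviving strategies — the Row player: {R1, R3, R5}; the Column player: {C1, C2, C3}.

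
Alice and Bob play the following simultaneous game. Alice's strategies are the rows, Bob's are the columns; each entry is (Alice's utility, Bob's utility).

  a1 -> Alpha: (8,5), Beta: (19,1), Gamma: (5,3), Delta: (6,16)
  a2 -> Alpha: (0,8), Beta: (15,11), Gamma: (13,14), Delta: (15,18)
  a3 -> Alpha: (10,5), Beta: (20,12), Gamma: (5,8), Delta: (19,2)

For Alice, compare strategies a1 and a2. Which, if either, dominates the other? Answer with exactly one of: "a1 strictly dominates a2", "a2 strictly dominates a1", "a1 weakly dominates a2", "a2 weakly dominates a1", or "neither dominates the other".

neither dominates the other

a1's payoffs vs a2's, by Bob's action — Alpha: 8>0, Beta: 19>15, Gamma: 5<13, Delta: 6<15.
a1 does better at Alpha, Beta but worse at Gamma, Delta; neither strategy dominates the other.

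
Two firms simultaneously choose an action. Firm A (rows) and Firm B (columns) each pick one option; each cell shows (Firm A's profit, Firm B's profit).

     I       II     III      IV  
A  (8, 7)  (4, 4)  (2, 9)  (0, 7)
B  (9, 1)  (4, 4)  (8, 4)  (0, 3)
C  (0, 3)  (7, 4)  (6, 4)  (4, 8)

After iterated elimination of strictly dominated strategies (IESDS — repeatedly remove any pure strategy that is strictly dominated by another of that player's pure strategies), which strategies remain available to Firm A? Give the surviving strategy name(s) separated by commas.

For Firm B, III strictly dominates I on the remaining rows (A: 9>7, B: 4>1, C: 4>3); eliminate I.
For Firm A, C strictly dominates A on the remaining columns (II: 7>4, III: 6>2, IV: 4>0); eliminate A.
Among the remaining strategies, none is strictly dominated by another pure strategy of the same player, so the elimination stops.
Surviving strategies — Firm A: {B, C}; Firm B: {II, III, IV}.

B, C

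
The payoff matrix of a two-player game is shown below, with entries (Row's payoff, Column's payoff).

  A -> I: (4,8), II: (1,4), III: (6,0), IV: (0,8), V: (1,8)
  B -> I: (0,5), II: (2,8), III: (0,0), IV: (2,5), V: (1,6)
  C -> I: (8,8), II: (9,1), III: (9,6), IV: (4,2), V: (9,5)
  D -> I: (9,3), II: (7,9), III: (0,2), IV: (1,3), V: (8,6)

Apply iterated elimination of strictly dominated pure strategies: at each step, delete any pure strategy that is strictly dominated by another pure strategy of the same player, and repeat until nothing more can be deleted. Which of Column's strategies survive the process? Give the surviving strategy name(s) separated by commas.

Row A is eliminated: C beats it against every remaining column (I: 8>4, II: 9>1, III: 9>6, IV: 4>0, V: 9>1).
Row's strategy B is strictly dominated by C (I: 8>0, II: 9>2, III: 9>0, IV: 4>2, V: 9>1) and is removed.
Column's strategy III is strictly dominated by I (C: 8>6, D: 3>2) and is removed.
Column's strategy IV is strictly dominated by V (C: 5>2, D: 6>3) and is removed.
Among the remaining strategies, none is strictly dominated by another pure strategy of the same player, so the elimination stops.
Surviving strategies — Row: {C, D}; Column: {I, II, V}.

I, II, V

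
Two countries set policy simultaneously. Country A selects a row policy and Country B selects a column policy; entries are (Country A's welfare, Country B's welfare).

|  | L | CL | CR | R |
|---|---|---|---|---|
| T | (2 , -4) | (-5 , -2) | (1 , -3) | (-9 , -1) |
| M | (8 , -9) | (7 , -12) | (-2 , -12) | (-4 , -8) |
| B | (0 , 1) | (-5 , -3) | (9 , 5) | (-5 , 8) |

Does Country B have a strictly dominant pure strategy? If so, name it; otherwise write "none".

R

R vs L: T: -1>-4, M: -8>-9, B: 8>1.
R vs CL: T: -1>-2, M: -8>-12, B: 8>-3.
R vs CR: T: -1>-3, M: -8>-12, B: 8>5.
R strictly beats every other strategy against every opponent action, so it is strictly dominant.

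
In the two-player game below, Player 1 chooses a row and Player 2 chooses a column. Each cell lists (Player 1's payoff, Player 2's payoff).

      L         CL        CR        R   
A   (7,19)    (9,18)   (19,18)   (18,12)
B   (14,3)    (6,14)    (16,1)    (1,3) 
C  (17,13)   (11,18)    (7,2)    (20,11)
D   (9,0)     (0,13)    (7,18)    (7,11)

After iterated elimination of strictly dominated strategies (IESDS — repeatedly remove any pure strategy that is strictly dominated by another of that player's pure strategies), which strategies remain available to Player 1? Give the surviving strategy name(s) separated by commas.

For Player 2, CL strictly dominates R on the remaining rows (A: 18>12, B: 14>3, C: 18>11, D: 13>11); eliminate R.
For Player 1, B strictly dominates D on the remaining columns (L: 14>9, CL: 6>0, CR: 16>7); eliminate D.
Player 2's strategy CR is strictly dominated by L (A: 19>18, B: 3>1, C: 13>2) and is removed.
Player 1's strategy A is strictly dominated by C (L: 17>7, CL: 11>9) and is removed.
Player 1's strategy B is strictly dominated by C (L: 17>14, CL: 11>6) and is removed.
Player 2's strategy L is strictly dominated by CL (C: 18>13) and is removed.
Among the remaining strategies, none is strictly dominated by another pure strategy of the same player, so the elimination stops.
Surviving strategies — Player 1: {C}; Player 2: {CL}.

C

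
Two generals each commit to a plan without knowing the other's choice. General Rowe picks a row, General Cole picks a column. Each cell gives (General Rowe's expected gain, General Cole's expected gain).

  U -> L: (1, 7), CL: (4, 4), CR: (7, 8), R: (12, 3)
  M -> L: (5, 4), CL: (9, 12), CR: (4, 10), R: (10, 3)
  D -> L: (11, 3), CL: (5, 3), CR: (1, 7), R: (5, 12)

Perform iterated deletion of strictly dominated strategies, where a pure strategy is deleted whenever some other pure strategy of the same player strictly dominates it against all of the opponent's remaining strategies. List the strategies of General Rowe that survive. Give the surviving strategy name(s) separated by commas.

U, M

Column L is eliminated: CR beats it against every remaining row (U: 8>7, M: 10>4, D: 7>3).
Row D is eliminated: M beats it against every remaining column (CL: 9>5, CR: 4>1, R: 10>5).
For General Cole, CL strictly dominates R on the remaining rows (U: 4>3, M: 12>3); eliminate R.
Among the remaining strategies, none is strictly dominated by another pure strategy of the same player, so the elimination stops.
Surviving strategies — General Rowe: {U, M}; General Cole: {CL, CR}.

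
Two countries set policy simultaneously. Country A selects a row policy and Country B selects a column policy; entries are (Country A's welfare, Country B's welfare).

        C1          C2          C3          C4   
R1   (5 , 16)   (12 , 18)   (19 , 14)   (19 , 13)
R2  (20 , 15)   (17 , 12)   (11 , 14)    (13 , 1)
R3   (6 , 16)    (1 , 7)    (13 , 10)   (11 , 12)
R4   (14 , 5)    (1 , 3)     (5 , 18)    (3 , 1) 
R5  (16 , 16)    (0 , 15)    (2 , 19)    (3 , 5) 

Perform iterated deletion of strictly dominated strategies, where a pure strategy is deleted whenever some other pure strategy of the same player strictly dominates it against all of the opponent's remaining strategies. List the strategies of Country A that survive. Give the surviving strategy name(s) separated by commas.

For Country A, R2 strictly dominates R4 on the remaining columns (C1: 20>14, C2: 17>1, C3: 11>5, C4: 13>3); eliminate R4.
Country A's strategy R5 is strictly dominated by R2 (C1: 20>16, C2: 17>0, C3: 11>2, C4: 13>3) and is removed.
Country B's strategy C3 is strictly dominated by C1 (R1: 16>14, R2: 15>14, R3: 16>10) and is removed.
Country A's strategy R3 is strictly dominated by R2 (C1: 20>6, C2: 17>1, C4: 13>11) and is removed.
Column C4 is eliminated: C1 beats it against every remaining row (R1: 16>13, R2: 15>1).
Country A's strategy R1 is strictly dominated by R2 (C1: 20>5, C2: 17>12) and is removed.
Country B's strategy C2 is strictly dominated by C1 (R2: 15>12) and is removed.
Among the remaining strategies, none is strictly dominated by another pure strategy of the same player, so the elimination stops.
Surviving strategies — Country A: {R2}; Country B: {C1}.

R2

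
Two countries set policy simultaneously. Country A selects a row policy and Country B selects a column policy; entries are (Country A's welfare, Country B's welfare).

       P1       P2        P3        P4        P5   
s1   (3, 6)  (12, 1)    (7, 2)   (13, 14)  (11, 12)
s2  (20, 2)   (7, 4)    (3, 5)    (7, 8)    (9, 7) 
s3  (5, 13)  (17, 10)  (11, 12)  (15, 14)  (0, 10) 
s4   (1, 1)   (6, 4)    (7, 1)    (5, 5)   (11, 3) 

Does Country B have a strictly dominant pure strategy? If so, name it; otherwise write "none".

P4 vs P1: s1: 14>6, s2: 8>2, s3: 14>13, s4: 5>1.
P4 vs P2: s1: 14>1, s2: 8>4, s3: 14>10, s4: 5>4.
P4 vs P3: s1: 14>2, s2: 8>5, s3: 14>12, s4: 5>1.
P4 vs P5: s1: 14>12, s2: 8>7, s3: 14>10, s4: 5>3.
P4 strictly beats every other strategy against every opponent action, so it is strictly dominant.

P4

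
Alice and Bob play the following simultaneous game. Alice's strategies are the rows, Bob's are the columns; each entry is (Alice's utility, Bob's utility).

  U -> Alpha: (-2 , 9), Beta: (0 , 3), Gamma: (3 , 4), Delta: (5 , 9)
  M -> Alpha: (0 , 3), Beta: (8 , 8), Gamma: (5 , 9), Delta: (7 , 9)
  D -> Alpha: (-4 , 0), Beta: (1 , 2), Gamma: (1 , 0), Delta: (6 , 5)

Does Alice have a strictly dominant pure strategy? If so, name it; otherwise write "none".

M vs U: Alpha: 0>-2, Beta: 8>0, Gamma: 5>3, Delta: 7>5.
M vs D: Alpha: 0>-4, Beta: 8>1, Gamma: 5>1, Delta: 7>6.
M strictly beats every other strategy against every opponent action, so it is strictly dominant.

M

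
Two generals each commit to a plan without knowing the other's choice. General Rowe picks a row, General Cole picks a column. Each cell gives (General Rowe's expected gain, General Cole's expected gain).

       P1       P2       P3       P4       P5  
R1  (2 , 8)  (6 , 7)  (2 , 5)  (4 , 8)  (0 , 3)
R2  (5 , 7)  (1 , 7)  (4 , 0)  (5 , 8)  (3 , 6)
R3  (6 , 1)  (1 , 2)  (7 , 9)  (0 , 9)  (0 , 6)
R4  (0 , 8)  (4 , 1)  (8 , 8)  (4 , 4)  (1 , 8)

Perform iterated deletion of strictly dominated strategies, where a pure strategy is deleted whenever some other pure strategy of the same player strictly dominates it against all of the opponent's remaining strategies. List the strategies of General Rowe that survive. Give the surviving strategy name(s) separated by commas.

R2, R3, R4

General Cole's strategy P2 is strictly dominated by P4 (R1: 8>7, R2: 8>7, R3: 9>2, R4: 4>1) and is removed.
For General Rowe, R2 strictly dominates R1 on the remaining columns (P1: 5>2, P3: 4>2, P4: 5>4, P5: 3>0); eliminate R1.
Among the remaining strategies, none is strictly dominated by another pure strategy of the same player, so the elimination stops.
Surviving strategies — General Rowe: {R2, R3, R4}; General Cole: {P1, P3, P4, P5}.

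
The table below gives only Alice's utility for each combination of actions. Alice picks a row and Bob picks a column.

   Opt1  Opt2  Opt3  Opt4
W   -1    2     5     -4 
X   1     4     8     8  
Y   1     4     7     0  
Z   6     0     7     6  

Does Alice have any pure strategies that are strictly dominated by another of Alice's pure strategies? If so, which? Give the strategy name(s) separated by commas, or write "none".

W is strictly dominated by X (Opt1: 1>-1, Opt2: 4>2, Opt3: 8>5, Opt4: 8>-4).
X: no other strategy beats it everywhere (W at Opt1 (1>-1); Y at Opt1 (1=1); Z at Opt2 (4>0)).
Y is not dominated — it holds its own against W at Opt1 (1>-1); X at Opt1 (1=1); Z at Opt2 (4>0).
Z is not dominated — it holds its own against W at Opt1 (6>-1); X at Opt1 (6>1); Y at Opt1 (6>1).

W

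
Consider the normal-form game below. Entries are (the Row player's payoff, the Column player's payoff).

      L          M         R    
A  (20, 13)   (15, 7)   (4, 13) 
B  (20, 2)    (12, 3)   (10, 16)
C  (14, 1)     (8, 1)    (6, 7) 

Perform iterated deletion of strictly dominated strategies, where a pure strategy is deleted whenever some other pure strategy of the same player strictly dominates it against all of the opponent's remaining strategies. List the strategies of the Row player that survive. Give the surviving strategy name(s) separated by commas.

For the Row player, B strictly dominates C on the remaining columns (L: 20>14, M: 12>8, R: 10>6); eliminate C.
Column M is eliminated: R beats it against every remaining row (A: 13>7, B: 16>3).
Among the remaining strategies, none is strictly dominated by another pure strategy of the same player, so the elimination stops.
Surviving strategies — the Row player: {A, B}; the Column player: {L, R}.

A, B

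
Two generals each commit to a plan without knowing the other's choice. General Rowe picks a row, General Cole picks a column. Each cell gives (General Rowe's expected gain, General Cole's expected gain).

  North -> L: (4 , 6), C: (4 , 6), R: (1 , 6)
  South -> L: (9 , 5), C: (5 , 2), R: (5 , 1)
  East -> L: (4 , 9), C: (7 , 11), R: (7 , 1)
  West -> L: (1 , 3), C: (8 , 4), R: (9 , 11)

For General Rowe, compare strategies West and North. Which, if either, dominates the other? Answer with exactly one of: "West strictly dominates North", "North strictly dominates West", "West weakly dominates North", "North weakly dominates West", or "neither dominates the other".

West's payoffs vs North's, by General Cole's action — L: 1<4, C: 8>4, R: 9>1.
West does better at C, R but worse at L; neither strategy dominates the other.

neither dominates the other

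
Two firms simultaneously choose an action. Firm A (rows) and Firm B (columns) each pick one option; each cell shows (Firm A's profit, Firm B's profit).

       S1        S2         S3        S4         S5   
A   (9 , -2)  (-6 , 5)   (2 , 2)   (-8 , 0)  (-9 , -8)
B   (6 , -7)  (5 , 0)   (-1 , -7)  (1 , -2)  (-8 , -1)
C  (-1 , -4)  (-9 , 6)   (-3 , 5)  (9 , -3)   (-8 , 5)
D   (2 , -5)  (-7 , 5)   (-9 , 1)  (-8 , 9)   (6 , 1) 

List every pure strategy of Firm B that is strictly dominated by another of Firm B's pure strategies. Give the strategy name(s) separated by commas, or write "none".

S1 is strictly dominated by S2 (A: 5>-2, B: 0>-7, C: 6>-4, D: 5>-5).
Nothing dominates S2: S1 at A (5>-2); S3 at A (5>2); S4 at A (5>0); S5 at A (5>-8).
S3 is strictly dominated by S2 (A: 5>2, B: 0>-7, C: 6>5, D: 5>1).
S4 is not dominated — it holds its own against S1 at A (0>-2); S2 at D (9>5); S3 at B (-2>-7); S5 at A (0>-8).
S2 strictly dominates S5 — A: 5>-8, B: 0>-1, C: 6>5, D: 5>1.

S1, S3, S5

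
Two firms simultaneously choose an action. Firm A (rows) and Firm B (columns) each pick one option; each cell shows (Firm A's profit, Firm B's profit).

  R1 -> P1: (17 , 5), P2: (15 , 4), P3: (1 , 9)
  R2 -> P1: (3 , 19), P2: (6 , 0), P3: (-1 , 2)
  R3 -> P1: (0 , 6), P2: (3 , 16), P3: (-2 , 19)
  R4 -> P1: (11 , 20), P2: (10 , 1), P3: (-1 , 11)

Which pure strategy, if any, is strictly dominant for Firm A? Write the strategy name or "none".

R1

R1 vs R2: P1: 17>3, P2: 15>6, P3: 1>-1.
R1 vs R3: P1: 17>0, P2: 15>3, P3: 1>-2.
R1 vs R4: P1: 17>11, P2: 15>10, P3: 1>-1.
R1 strictly beats every other strategy against every opponent action, so it is strictly dominant.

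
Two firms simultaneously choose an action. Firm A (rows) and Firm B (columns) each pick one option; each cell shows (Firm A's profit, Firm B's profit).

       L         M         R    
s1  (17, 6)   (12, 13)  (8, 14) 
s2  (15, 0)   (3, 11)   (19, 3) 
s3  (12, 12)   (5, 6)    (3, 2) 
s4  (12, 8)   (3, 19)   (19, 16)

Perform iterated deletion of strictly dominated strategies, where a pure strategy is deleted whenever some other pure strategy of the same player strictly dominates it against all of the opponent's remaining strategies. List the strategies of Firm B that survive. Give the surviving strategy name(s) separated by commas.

Firm A's strategy s3 is strictly dominated by s1 (L: 17>12, M: 12>5, R: 8>3) and is removed.
Column L is eliminated: M beats it against every remaining row (s1: 13>6, s2: 11>0, s4: 19>8).
Among the remaining strategies, none is strictly dominated by another pure strategy of the same player, so the elimination stops.
Surviving strategies — Firm A: {s1, s2, s4}; Firm B: {M, R}.

M, R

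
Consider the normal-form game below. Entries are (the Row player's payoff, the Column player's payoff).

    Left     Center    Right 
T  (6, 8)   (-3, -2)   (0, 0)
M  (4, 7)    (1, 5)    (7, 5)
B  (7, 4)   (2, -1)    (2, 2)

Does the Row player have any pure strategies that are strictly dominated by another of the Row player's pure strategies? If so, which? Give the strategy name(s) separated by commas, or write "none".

T

B strictly dominates T — Left: 7>6, Center: 2>-3, Right: 2>0.
M is not dominated — it holds its own against T at Center (1>-3); B at Right (7>2).
Nothing dominates B: T at Left (7>6); M at Left (7>4).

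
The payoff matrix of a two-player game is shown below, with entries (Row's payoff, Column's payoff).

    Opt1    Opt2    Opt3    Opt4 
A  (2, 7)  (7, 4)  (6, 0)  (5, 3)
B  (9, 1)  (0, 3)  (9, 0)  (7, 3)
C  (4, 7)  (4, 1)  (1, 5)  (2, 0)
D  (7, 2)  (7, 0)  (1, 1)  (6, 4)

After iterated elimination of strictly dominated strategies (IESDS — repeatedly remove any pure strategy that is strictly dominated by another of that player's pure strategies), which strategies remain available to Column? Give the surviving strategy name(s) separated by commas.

Opt1, Opt2, Opt4

Column's strategy Opt3 is strictly dominated by Opt1 (A: 7>0, B: 1>0, C: 7>5, D: 2>1) and is removed.
Row C is eliminated: D beats it against every remaining column (Opt1: 7>4, Opt2: 7>4, Opt4: 6>2).
Among the remaining strategies, none is strictly dominated by another pure strategy of the same player, so the elimination stops.
Surviving strategies — Row: {A, B, D}; Column: {Opt1, Opt2, Opt4}.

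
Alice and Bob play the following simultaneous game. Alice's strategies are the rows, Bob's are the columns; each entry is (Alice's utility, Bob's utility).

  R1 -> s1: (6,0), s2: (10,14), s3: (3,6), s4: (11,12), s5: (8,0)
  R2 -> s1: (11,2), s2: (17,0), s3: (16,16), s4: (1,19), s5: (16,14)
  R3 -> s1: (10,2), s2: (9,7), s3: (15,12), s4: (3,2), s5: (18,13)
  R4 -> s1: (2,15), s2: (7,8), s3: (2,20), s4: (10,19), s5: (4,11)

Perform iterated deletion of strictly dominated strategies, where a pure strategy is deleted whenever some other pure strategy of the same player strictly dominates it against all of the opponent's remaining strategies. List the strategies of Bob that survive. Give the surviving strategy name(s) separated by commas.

For Alice, R1 strictly dominates R4 on the remaining columns (s1: 6>2, s2: 10>7, s3: 3>2, s4: 11>10, s5: 8>4); eliminate R4.
For Bob, s3 strictly dominates s1 on the remaining rows (R1: 6>0, R2: 16>2, R3: 12>2); eliminate s1.
Among the remaining strategies, none is strictly dominated by another pure strategy of the same player, so the elimination stops.
Surviving strategies — Alice: {R1, R2, R3}; Bob: {s2, s3, s4, s5}.

s2, s3, s4, s5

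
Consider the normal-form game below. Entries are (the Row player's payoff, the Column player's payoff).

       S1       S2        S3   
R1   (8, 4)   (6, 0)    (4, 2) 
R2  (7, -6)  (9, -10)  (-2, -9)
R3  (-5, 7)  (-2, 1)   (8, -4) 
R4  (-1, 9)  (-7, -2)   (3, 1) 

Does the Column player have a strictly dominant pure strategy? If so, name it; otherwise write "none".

S1

S1 vs S2: R1: 4>0, R2: -6>-10, R3: 7>1, R4: 9>-2.
S1 vs S3: R1: 4>2, R2: -6>-9, R3: 7>-4, R4: 9>1.
S1 strictly beats every other strategy against every opponent action, so it is strictly dominant.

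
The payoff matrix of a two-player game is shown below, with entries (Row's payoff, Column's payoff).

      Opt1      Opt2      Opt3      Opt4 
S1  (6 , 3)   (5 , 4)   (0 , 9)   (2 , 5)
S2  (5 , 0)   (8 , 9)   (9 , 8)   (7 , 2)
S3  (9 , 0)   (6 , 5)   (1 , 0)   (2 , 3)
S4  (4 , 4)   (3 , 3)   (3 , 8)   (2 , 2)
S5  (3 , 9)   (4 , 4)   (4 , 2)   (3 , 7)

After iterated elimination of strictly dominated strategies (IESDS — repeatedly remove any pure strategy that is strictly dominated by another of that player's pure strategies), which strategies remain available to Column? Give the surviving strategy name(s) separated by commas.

Row S4 is eliminated: S2 beats it against every remaining column (Opt1: 5>4, Opt2: 8>3, Opt3: 9>3, Opt4: 7>2).
Row's strategy S5 is strictly dominated by S2 (Opt1: 5>3, Opt2: 8>4, Opt3: 9>4, Opt4: 7>3) and is removed.
Column Opt1 is eliminated: Opt2 beats it against every remaining row (S1: 4>3, S2: 9>0, S3: 5>0).
Row S1 is eliminated: S2 beats it against every remaining column (Opt2: 8>5, Opt3: 9>0, Opt4: 7>2).
For Row, S2 strictly dominates S3 on the remaining columns (Opt2: 8>6, Opt3: 9>1, Opt4: 7>2); eliminate S3.
Column's strategy Opt3 is strictly dominated by Opt2 (S2: 9>8) and is removed.
Column Opt4 is eliminated: Opt2 beats it against every remaining row (S2: 9>2).
Among the remaining strategies, none is strictly dominated by another pure strategy of the same player, so the elimination stops.
Surviving strategies — Row: {S2}; Column: {Opt2}.

Opt2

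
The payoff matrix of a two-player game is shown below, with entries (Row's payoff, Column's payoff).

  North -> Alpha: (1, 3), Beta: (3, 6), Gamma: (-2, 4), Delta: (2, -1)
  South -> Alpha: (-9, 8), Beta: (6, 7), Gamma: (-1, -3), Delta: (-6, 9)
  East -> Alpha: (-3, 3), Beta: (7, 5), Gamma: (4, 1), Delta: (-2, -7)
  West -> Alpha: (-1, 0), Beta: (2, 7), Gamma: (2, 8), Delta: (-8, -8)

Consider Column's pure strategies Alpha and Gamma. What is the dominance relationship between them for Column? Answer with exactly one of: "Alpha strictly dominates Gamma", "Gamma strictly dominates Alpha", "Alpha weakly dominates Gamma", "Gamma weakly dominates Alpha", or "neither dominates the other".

Alpha's payoffs vs Gamma's, by Row's action — North: 3<4, South: 8>-3, East: 3>1, West: 0<8.
Alpha does better at South, East but worse at North, West; neither strategy dominates the other.

neither dominates the other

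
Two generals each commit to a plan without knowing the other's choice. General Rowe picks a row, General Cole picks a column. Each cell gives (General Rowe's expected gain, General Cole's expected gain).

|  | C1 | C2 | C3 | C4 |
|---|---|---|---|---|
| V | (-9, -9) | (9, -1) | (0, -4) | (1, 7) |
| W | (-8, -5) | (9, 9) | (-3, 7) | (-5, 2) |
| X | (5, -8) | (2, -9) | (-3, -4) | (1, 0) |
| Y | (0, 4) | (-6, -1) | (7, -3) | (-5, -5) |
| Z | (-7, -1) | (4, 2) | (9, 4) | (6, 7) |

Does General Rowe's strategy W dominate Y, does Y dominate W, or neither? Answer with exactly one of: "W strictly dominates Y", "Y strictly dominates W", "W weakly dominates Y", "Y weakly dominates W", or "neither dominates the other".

W's payoffs vs Y's, by General Cole's action — C1: -8<0, C2: 9>-6, C3: -3<7, C4: -5=-5.
W does better at C2 but worse at C1, C3; neither strategy dominates the other.

neither dominates the other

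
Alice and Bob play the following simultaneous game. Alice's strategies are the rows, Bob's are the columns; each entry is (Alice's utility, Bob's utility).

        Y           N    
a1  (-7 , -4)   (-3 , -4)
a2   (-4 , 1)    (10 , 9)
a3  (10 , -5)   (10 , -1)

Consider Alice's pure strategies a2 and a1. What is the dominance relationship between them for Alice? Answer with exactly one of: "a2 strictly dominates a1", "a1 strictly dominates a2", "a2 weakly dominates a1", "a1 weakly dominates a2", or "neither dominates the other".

a2's payoffs vs a1's, by Bob's action — Y: -4>-7, N: 10>-3.
a2 gives a strictly higher payoff against each choice by Bob, so a2 strictly dominates a1.

a2 strictly dominates a1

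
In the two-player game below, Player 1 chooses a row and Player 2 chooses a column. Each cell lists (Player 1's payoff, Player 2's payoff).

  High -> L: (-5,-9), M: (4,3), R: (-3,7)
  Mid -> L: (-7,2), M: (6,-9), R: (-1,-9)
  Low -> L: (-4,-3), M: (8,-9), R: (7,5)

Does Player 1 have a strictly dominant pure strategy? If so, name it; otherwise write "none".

Low

Low vs High: L: -4>-5, M: 8>4, R: 7>-3.
Low vs Mid: L: -4>-7, M: 8>6, R: 7>-1.
Low strictly beats every other strategy against every opponent action, so it is strictly dominant.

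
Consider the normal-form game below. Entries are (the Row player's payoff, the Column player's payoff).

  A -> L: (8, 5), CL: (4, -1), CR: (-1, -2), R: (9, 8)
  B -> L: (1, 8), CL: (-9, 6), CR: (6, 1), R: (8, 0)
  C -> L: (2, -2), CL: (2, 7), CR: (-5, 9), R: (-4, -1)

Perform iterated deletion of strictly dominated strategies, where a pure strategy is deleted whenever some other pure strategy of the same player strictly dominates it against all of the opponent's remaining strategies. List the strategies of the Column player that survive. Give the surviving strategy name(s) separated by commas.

R

The Row player's strategy C is strictly dominated by A (L: 8>2, CL: 4>2, CR: -1>-5, R: 9>-4) and is removed.
The Column player's strategy CL is strictly dominated by L (A: 5>-1, B: 8>6) and is removed.
Column CR is eliminated: L beats it against every remaining row (A: 5>-2, B: 8>1).
The Row player's strategy B is strictly dominated by A (L: 8>1, R: 9>8) and is removed.
For the Column player, R strictly dominates L on the remaining rows (A: 8>5); eliminate L.
Among the remaining strategies, none is strictly dominated by another pure strategy of the same player, so the elimination stops.
Surviving strategies — the Row player: {A}; the Column player: {R}.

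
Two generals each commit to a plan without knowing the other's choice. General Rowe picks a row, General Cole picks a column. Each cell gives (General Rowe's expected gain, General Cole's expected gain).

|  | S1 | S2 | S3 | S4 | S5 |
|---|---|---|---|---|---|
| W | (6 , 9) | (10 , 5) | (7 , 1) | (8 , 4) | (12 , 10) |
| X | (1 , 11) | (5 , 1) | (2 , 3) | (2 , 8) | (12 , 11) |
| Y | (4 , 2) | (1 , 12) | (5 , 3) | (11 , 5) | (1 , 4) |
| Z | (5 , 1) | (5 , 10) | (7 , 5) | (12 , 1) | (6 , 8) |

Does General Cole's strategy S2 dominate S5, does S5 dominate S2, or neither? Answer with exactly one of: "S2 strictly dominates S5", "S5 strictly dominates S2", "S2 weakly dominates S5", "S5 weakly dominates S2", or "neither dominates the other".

neither dominates the other

Compare S2 to S5 across every action of General Rowe: W: 5<10, X: 1<11, Y: 12>4, Z: 10>8.
S2 does better at Y, Z but worse at W, X; neither strategy dominates the other.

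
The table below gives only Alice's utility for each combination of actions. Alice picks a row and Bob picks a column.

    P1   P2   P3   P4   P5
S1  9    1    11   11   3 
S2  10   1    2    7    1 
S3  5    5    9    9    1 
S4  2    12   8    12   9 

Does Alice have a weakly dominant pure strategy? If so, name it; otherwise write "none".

none

S1 fails to dominate S2 at P1 (9<10).
S2 fails to dominate S1 at P3 (2<11).
S3 fails to dominate S1 at P1 (5<9).
S4 fails to dominate S1 at P1 (2<9).
No single strategy dominates all the others.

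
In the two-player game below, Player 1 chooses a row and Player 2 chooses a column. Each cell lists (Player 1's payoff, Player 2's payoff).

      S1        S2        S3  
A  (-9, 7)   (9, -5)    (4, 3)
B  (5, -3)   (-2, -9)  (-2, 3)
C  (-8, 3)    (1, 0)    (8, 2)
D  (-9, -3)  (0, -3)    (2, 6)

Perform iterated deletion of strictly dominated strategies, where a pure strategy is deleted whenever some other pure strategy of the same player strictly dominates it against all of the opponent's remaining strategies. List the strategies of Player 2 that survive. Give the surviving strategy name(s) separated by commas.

S1, S3

Row D is eliminated: C beats it against every remaining column (S1: -8>-9, S2: 1>0, S3: 8>2).
For Player 2, S1 strictly dominates S2 on the remaining rows (A: 7>-5, B: -3>-9, C: 3>0); eliminate S2.
Row A is eliminated: C beats it against every remaining column (S1: -8>-9, S3: 8>4).
Among the remaining strategies, none is strictly dominated by another pure strategy of the same player, so the elimination stops.
Surviving strategies — Player 1: {B, C}; Player 2: {S1, S3}.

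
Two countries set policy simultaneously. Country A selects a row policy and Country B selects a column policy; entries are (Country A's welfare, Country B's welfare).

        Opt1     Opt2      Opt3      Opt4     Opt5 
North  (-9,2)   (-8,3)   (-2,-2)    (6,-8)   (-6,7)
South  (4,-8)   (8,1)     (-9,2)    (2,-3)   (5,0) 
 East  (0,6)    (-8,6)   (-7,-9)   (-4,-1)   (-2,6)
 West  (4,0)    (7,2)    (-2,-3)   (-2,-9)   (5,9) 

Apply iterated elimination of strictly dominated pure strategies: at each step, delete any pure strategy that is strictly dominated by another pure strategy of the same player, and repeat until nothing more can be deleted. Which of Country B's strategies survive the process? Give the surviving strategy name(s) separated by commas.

Opt2, Opt3, Opt5

Row East is eliminated: West beats it against every remaining column (Opt1: 4>0, Opt2: 7>-8, Opt3: -2>-7, Opt4: -2>-4, Opt5: 5>-2).
Column Opt1 is eliminated: Opt2 beats it against every remaining row (North: 3>2, South: 1>-8, West: 2>0).
For Country B, Opt2 strictly dominates Opt4 on the remaining rows (North: 3>-8, South: 1>-3, West: 2>-9); eliminate Opt4.
Among the remaining strategies, none is strictly dominated by another pure strategy of the same player, so the elimination stops.
Surviving strategies — Country A: {North, South, West}; Country B: {Opt2, Opt3, Opt5}.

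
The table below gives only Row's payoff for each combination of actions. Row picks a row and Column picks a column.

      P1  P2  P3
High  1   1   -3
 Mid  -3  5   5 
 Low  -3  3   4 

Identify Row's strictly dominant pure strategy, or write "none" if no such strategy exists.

none

High fails to dominate Mid at P2 (1<5).
Mid fails to dominate High at P1 (-3<1).
Low fails to dominate High at P1 (-3<1).
No single strategy dominates all the others.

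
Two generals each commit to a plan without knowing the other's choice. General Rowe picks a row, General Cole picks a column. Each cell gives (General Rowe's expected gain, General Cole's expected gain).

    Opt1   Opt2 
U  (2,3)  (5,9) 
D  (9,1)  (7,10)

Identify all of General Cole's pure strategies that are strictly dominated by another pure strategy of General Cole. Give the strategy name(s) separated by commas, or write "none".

Opt1 is strictly dominated by Opt2 (U: 9>3, D: 10>1).
Opt2 is not dominated — it holds its own against Opt1 at U (9>3).

Opt1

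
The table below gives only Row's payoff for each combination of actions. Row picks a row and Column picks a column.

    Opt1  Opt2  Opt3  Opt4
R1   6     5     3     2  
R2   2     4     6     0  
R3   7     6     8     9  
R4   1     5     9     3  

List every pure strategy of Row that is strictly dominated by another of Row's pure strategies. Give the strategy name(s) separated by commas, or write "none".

R3 strictly dominates R1 — Opt1: 7>6, Opt2: 6>5, Opt3: 8>3, Opt4: 9>2.
R2: dominated, since R3 does at least as well everywhere (Opt1: 7>2, Opt2: 6>4, Opt3: 8>6, Opt4: 9>0).
Nothing dominates R3: R1 at Opt1 (7>6); R2 at Opt1 (7>2); R4 at Opt1 (7>1).
R4 is not dominated — it holds its own against R1 at Opt2 (5=5); R2 at Opt2 (5>4); R3 at Opt3 (9>8).

R1, R2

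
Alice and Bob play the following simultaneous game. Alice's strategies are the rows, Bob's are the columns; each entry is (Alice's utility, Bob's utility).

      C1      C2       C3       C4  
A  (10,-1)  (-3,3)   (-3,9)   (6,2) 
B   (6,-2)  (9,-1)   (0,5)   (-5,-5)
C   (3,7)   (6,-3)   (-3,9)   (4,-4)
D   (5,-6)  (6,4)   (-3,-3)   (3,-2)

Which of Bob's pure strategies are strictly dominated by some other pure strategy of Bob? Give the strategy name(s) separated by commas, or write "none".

C1: dominated, since C3 does at least as well everywhere (A: 9>-1, B: 5>-2, C: 9>7, D: -3>-6).
Nothing dominates C2: C1 at A (3>-1); C3 at D (4>-3); C4 at A (3>2).
C3: no other strategy beats it everywhere (C1 at A (9>-1); C2 at A (9>3); C4 at A (9>2)).
C2 strictly dominates C4 — A: 3>2, B: -1>-5, C: -3>-4, D: 4>-2.

C1, C4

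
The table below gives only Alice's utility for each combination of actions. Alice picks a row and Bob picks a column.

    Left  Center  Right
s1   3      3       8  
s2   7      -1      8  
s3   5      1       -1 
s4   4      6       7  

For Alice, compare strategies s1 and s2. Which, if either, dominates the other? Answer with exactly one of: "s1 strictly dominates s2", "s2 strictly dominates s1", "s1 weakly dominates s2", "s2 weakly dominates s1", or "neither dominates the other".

neither dominates the other

s1's payoffs vs s2's, by Bob's action — Left: 3<7, Center: 3>-1, Right: 8=8.
s1 does better at Center but worse at Left; neither strategy dominates the other.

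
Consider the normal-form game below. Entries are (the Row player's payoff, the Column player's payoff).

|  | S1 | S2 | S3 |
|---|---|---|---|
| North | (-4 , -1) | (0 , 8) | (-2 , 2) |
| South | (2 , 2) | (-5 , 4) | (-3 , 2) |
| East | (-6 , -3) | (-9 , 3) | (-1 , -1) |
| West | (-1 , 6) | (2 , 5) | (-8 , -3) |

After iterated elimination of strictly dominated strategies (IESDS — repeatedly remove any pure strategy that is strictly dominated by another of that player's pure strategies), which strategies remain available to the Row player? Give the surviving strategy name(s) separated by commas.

South, West

For the Column player, S2 strictly dominates S3 on the remaining rows (North: 8>2, South: 4>2, East: 3>-1, West: 5>-3); eliminate S3.
Row North is eliminated: West beats it against every remaining column (S1: -1>-4, S2: 2>0).
For the Row player, South strictly dominates East on the remaining columns (S1: 2>-6, S2: -5>-9); eliminate East.
Among the remaining strategies, none is strictly dominated by another pure strategy of the same player, so the elimination stops.
Surviving strategies — the Row player: {South, West}; the Column player: {S1, S2}.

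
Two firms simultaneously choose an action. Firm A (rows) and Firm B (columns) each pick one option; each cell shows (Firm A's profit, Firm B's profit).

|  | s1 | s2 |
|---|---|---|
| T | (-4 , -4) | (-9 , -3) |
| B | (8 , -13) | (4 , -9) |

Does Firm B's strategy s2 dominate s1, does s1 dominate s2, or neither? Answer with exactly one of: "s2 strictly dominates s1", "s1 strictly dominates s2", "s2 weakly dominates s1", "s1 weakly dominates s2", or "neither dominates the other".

s2 strictly dominates s1

s2's payoffs vs s1's, by Firm A's action — T: -3>-4, B: -9>-13.
s2 gives a strictly higher payoff against every action of Firm A, so s2 strictly dominates s1.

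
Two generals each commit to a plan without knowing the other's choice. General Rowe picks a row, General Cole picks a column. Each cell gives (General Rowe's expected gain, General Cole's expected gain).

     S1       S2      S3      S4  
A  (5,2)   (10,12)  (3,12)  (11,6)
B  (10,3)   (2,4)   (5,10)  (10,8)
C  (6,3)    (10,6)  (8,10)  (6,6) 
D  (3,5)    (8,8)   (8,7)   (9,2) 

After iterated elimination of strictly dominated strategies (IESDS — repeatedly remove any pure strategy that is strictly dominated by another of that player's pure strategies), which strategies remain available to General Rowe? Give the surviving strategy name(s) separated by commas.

A, C, D

For General Cole, S2 strictly dominates S1 on the remaining rows (A: 12>2, B: 4>3, C: 6>3, D: 8>5); eliminate S1.
For General Cole, S3 strictly dominates S4 on the remaining rows (A: 12>6, B: 10>8, C: 10>6, D: 7>2); eliminate S4.
Row B is eliminated: C beats it against every remaining column (S2: 10>2, S3: 8>5).
Among the remaining strategies, none is strictly dominated by another pure strategy of the same player, so the elimination stops.
Surviving strategies — General Rowe: {A, C, D}; General Cole: {S2, S3}.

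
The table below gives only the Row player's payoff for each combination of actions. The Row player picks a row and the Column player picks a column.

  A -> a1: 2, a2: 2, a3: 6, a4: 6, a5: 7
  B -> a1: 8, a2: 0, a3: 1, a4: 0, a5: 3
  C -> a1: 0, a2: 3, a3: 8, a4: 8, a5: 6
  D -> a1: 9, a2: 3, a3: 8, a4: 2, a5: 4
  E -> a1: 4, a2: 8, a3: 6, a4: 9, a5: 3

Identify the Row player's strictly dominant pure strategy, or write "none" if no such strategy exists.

A fails to dominate B at a1 (2<8).
B fails to dominate A at a2 (0<2).
C fails to dominate A at a1 (0<2).
D fails to dominate A at a4 (2<6).
E fails to dominate A at a3 (6=6).
No single strategy dominates all the others.

none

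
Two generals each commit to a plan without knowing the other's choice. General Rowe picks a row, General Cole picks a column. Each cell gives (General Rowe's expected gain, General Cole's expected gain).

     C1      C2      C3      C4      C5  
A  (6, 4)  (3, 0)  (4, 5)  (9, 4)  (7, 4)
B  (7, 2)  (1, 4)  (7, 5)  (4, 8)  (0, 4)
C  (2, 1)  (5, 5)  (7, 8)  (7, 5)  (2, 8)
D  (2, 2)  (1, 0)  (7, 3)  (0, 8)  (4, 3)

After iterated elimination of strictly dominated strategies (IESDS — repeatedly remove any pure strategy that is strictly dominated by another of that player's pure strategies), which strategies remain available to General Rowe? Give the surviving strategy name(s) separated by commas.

For General Cole, C3 strictly dominates C1 on the remaining rows (A: 5>4, B: 5>2, C: 8>1, D: 3>2); eliminate C1.
Column C2 is eliminated: C3 beats it against every remaining row (A: 5>0, B: 5>4, C: 8>5, D: 3>0).
Among the remaining strategies, none is strictly dominated by another pure strategy of the same player, so the elimination stops.
Surviving strategies — General Rowe: {A, B, C, D}; General Cole: {C3, C4, C5}.

A, B, C, D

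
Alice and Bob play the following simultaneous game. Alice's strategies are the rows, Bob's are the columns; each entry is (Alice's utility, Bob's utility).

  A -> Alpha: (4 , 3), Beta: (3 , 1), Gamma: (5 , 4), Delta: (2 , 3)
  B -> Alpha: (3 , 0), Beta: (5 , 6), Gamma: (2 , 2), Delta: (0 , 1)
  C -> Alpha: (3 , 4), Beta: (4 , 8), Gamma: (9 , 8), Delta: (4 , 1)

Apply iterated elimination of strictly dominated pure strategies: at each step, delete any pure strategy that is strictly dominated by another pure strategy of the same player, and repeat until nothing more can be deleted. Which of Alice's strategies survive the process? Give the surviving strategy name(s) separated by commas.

Column Alpha is eliminated: Gamma beats it against every remaining row (A: 4>3, B: 2>0, C: 8>4).
For Alice, C strictly dominates A on the remaining columns (Beta: 4>3, Gamma: 9>5, Delta: 4>2); eliminate A.
Column Delta is eliminated: Beta beats it against every remaining row (B: 6>1, C: 8>1).
Among the remaining strategies, none is strictly dominated by another pure strategy of the same player, so the elimination stops.
Surviving strategies — Alice: {B, C}; Bob: {Beta, Gamma}.

B, C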